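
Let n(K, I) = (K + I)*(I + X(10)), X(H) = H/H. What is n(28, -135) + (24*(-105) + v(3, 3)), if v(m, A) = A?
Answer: 11821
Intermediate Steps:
X(H) = 1
n(K, I) = (1 + I)*(I + K) (n(K, I) = (K + I)*(I + 1) = (I + K)*(1 + I) = (1 + I)*(I + K))
n(28, -135) + (24*(-105) + v(3, 3)) = (-135 + 28 + (-135)² - 135*28) + (24*(-105) + 3) = (-135 + 28 + 18225 - 3780) + (-2520 + 3) = 14338 - 2517 = 11821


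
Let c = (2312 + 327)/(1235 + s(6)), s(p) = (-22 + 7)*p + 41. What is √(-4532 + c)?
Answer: I*√6371563218/1186 ≈ 67.304*I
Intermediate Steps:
s(p) = 41 - 15*p (s(p) = -15*p + 41 = 41 - 15*p)
c = 2639/1186 (c = (2312 + 327)/(1235 + (41 - 15*6)) = 2639/(1235 + (41 - 90)) = 2639/(1235 - 49) = 2639/1186 ≈ 2.2251)
√(-4532 + c) = √(-4532 + 2639/1186) = √(-5372313/1186) = I*√6371563218/1186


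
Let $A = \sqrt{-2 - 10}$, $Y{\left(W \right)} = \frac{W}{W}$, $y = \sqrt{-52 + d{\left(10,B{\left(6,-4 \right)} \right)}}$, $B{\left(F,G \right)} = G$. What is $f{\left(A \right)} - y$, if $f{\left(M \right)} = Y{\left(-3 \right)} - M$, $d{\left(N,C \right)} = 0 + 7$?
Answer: $1 - 3 i \sqrt{5} - 2 i \sqrt{3} \approx 1.0 - 10.172 i$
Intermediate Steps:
$d{\left(N,C \right)} = 7$
$y = 3 i \sqrt{5}$ ($y = \sqrt{-52 + 7} = \sqrt{-45} = 3 i \sqrt{5} \approx 6.7082 i$)
$Y{\left(W \right)} = 1$
$A = 2 i \sqrt{3}$ ($A = \sqrt{-12} = 2 i \sqrt{3} \approx 3.4641 i$)
$f{\left(M \right)} = 1 - M$
$f{\left(A \right)} - y = \left(1 - 2 i \sqrt{3}\right) - 3 i \sqrt{5} = 1 - 3 i \sqrt{5} - 2 i \sqrt{3}$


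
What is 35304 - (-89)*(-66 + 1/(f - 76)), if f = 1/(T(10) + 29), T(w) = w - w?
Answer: 64831709/2203 ≈ 29429.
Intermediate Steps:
T(w) = 0
f = 1/29 (f = 1/(0 + 29) = 1/29 ≈ 0.034483)
35304 - (-89)*(-66 + 1/(f - 76)) = 35304 - (-89)*(-66 + 1/(1/29 - 76)) = 35304 - (-89)*(-66 + 1/(-2203/29)) = 35304 - (-89)*(-66 - 29/2203) = 35304 - (-89)*(-145427)/2203 = 35304 - 1*12943003/2203 = 35304 - 12943003/2203 = 64831709/2203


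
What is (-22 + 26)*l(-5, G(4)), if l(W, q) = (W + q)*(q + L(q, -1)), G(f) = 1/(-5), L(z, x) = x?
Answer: 624/25 ≈ 24.960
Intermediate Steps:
G(f) = -⅕
l(W, q) = (-1 + q)*(W + q) (l(W, q) = (W + q)*(q - 1) = (W + q)*(-1 + q) = (-1 + q)*(W + q))
(-22 + 26)*l(-5, G(4)) = (-22 + 26)*((-⅕)² - 1*(-5) - 1*(-⅕) - 5*(-⅕)) = 4*(1/25 + 5 + ⅕ + 1) = 4*(156/25) = 624/25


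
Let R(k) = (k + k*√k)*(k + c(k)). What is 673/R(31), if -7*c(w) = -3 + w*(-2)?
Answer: -4711/262260 + 4711*√31/262260 ≈ 0.082051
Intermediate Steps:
c(w) = 3/7 + 2*w/7 (c(w) = -(-3 + w*(-2))/7 = -(-3 - 2*w)/7 = 3/7 + 2*w/7)
R(k) = (3/7 + 9*k/7)*(k + k^(3/2)) (R(k) = (k + k*√k)*(k + (3/7 + 2*k/7)) = (k + k^(3/2))*(3/7 + 9*k/7) = (3/7 + 9*k/7)*(k + k^(3/2)))
673/R(31) = 673/((3/7)*31 + 3*31^(3/2)/7 + (9/7)*31² + 9*31^(5/2)/7) = 673/(93/7 + 3*(31*√31)/7 + (9/7)*961 + 9*(961*√31)/7) = 673/(93/7 + 93*√31/7 + 8649/7 + 8649*√31/7) = 673/(8742/7 + 8742*√31/7)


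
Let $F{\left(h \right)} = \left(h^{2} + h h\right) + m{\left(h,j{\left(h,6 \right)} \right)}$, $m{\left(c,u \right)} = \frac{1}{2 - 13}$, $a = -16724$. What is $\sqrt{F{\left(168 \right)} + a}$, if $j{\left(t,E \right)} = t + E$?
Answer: $\frac{\sqrt{4806593}}{11} \approx 199.31$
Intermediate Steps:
$j{\left(t,E \right)} = E + t$
$m{\left(c,u \right)} = - \frac{1}{11}$ ($m{\left(c,u \right)} = \frac{1}{-11} = - \frac{1}{11}$)
$F{\left(h \right)} = - \frac{1}{11} + 2 h^{2}$ ($F{\left(h \right)} = \left(h^{2} + h h\right) - \frac{1}{11} = \left(h^{2} + h^{2}\right) - \frac{1}{11} = 2 h^{2} - \frac{1}{11} = - \frac{1}{11} + 2 h^{2}$)
$\sqrt{F{\left(168 \right)} + a} = \sqrt{\left(- \frac{1}{11} + 2 \cdot 168^{2}\right) - 16724} = \sqrt{\left(- \frac{1}{11} + 2 \cdot 28224\right) - 16724} = \sqrt{\left(- \frac{1}{11} + 56448\right) - 16724} = \sqrt{\frac{620927}{11} - 16724} = \sqrt{\frac{436963}{11}} = \frac{\sqrt{4806593}}{11}$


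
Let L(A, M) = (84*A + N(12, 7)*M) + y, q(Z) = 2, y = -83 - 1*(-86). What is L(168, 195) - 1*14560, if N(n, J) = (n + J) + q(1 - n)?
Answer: 3650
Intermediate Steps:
y = 3 (y = -83 + 86 = 3)
N(n, J) = 2 + J + n (N(n, J) = (n + J) + 2 = (J + n) + 2 = 2 + J + n)
L(A, M) = 3 + 21*M + 84*A (L(A, M) = (84*A + (2 + 7 + 12)*M) + 3 = (84*A + 21*M) + 3 = (21*M + 84*A) + 3 = 3 + 21*M + 84*A)
L(168, 195) - 1*14560 = (3 + 21*195 + 84*168) - 1*14560 = (3 + 4095 + 14112) - 14560 = 18210 - 14560 = 3650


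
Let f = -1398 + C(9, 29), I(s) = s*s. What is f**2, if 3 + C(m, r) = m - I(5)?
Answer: 2007889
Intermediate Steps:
I(s) = s**2
C(m, r) = -28 + m (C(m, r) = -3 + (m - 1*5**2) = -3 + (m - 1*25) = -3 + (m - 25) = -3 + (-25 + m) = -28 + m)
f = -1417 (f = -1398 + (-28 + 9) = -1398 - 19 = -1417)
f**2 = (-1417)**2 = 2007889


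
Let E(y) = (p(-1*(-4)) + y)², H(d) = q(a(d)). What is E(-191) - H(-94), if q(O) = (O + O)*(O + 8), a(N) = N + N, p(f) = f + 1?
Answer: -33084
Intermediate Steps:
p(f) = 1 + f
a(N) = 2*N
q(O) = 2*O*(8 + O) (q(O) = (2*O)*(8 + O) = 2*O*(8 + O))
H(d) = 4*d*(8 + 2*d) (H(d) = 2*(2*d)*(8 + 2*d) = 4*d*(8 + 2*d))
E(y) = (5 + y)² (E(y) = ((1 - 1*(-4)) + y)² = ((1 + 4) + y)² = (5 + y)²)
E(-191) - H(-94) = (5 - 191)² - 8*(-94)*(4 - 94) = (-186)² - 8*(-94)*(-90) = 34596 - 1*67680 = 34596 - 67680 = -33084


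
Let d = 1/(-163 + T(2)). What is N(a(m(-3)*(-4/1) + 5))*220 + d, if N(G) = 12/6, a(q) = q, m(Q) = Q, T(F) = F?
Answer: 70839/161 ≈ 439.99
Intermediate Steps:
N(G) = 2 (N(G) = 12*(⅙) = 2)
d = -1/161 (d = 1/(-163 + 2) = 1/(-161) = -1/161 ≈ -0.0062112)
N(a(m(-3)*(-4/1) + 5))*220 + d = 2*220 - 1/161 = 440 - 1/161 = 70839/161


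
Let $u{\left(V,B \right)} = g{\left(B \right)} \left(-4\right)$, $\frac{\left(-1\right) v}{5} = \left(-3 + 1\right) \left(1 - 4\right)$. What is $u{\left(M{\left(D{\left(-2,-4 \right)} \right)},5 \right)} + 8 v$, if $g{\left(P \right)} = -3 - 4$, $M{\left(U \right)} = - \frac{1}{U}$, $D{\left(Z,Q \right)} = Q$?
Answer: $-212$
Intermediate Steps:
$g{\left(P \right)} = -7$
$v = -30$ ($v = - 5 \left(-3 + 1\right) \left(1 - 4\right) = - 5 \left(\left(-2\right) \left(-3\right)\right) = \left(-5\right) 6 = -30$)
$u{\left(V,B \right)} = 28$ ($u{\left(V,B \right)} = \left(-7\right) \left(-4\right) = 28$)
$u{\left(M{\left(D{\left(-2,-4 \right)} \right)},5 \right)} + 8 v = 28 + 8 \left(-30\right) = 28 - 240 = -212$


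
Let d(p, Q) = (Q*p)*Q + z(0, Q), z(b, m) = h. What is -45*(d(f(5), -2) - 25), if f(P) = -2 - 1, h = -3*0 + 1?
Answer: 1620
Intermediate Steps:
h = 1 (h = 0 + 1 = 1)
f(P) = -3
z(b, m) = 1
d(p, Q) = 1 + p*Q² (d(p, Q) = (Q*p)*Q + 1 = p*Q² + 1 = 1 + p*Q²)
-45*(d(f(5), -2) - 25) = -45*((1 - 3*(-2)²) - 25) = -45*((1 - 3*4) - 25) = -45*((1 - 12) - 25) = -45*(-11 - 25) = -45*(-36) = 1620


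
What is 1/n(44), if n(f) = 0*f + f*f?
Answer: 1/1936 ≈ 0.00051653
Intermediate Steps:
n(f) = f² (n(f) = 0 + f² = f²)
1/n(44) = 1/(44²) = 1/1936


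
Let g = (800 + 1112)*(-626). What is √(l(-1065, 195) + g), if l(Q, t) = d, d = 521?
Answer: I*√1196391 ≈ 1093.8*I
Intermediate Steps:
l(Q, t) = 521
g = -1196912 (g = 1912*(-626) = -1196912)
√(l(-1065, 195) + g) = √(521 - 1196912) = √(-1196391) = I*√1196391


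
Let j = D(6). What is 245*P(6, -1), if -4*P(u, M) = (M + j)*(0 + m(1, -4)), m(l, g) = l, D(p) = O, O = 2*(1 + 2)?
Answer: -1225/4 ≈ -306.25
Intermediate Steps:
O = 6 (O = 2*3 = 6)
D(p) = 6
j = 6
P(u, M) = -3/2 - M/4 (P(u, M) = -(M + 6)*(0 + 1)/4 = -(6 + M)/4 = -3/2 - M/4)
245*P(6, -1) = 245*(-3/2 - 1/4*(-1)) = 245*(-3/2 + 1/4) = 245*(-5/4) = -1225/4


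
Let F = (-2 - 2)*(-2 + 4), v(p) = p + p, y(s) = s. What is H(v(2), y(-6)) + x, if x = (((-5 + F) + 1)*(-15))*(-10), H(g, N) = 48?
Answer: -1752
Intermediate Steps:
v(p) = 2*p
F = -8 (F = -4*2 = -8)
x = -1800 (x = (((-5 - 8) + 1)*(-15))*(-10) = ((-13 + 1)*(-15))*(-10) = -12*(-15)*(-10) = 180*(-10) = -1800)
H(v(2), y(-6)) + x = 48 - 1800 = -1752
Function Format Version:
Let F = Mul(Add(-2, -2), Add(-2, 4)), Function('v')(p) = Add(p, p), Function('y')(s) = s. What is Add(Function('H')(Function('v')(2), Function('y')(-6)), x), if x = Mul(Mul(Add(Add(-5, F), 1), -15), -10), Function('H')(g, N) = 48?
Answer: -1752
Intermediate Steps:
Function('v')(p) = Mul(2, p)
F = -8 (F = Mul(-4, 2) = -8)
x = -1800 (x = Mul(Mul(Add(Add(-5, -8), 1), -15), -10) = Mul(Mul(Add(-13, 1), -15), -10) = Mul(Mul(-12, -15), -10) = Mul(180, -10) = -1800)
Add(Function('H')(Function('v')(2), Function('y')(-6)), x) = Add(48, -1800) = -1752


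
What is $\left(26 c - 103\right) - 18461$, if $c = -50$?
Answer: $-19864$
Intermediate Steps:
$\left(26 c - 103\right) - 18461 = \left(26 \left(-50\right) - 103\right) - 18461 = \left(-1300 - 103\right) - 18461 = -1403 - 18461 = -19864$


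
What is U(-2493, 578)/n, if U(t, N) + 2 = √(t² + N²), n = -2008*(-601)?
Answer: -1/603404 + √6549133/1206808 ≈ 0.0021189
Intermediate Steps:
n = 1206808
U(t, N) = -2 + √(N² + t²) (U(t, N) = -2 + √(t² + N²) = -2 + √(N² + t²))
U(-2493, 578)/n = (-2 + √(578² + (-2493)²))/1206808 = (-2 + √(334084 + 6215049))*(1/1206808) = (-2 + √6549133)*(1/1206808) = -1/603404 + √6549133/1206808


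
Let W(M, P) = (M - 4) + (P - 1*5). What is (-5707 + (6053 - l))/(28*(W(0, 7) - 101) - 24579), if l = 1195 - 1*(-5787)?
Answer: 6636/27463 ≈ 0.24163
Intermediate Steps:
W(M, P) = -9 + M + P (W(M, P) = (-4 + M) + (P - 5) = (-4 + M) + (-5 + P) = -9 + M + P)
l = 6982 (l = 1195 + 5787 = 6982)
(-5707 + (6053 - l))/(28*(W(0, 7) - 101) - 24579) = (-5707 + (6053 - 1*6982))/(28*((-9 + 0 + 7) - 101) - 24579) = (-5707 + (6053 - 6982))/(28*(-2 - 101) - 24579) = (-5707 - 929)/(28*(-103) - 24579) = -6636/(-2884 - 24579) = -6636/(-27463) = -6636*(-1/27463) = 6636/27463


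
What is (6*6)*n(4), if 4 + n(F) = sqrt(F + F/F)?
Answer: -144 + 36*sqrt(5) ≈ -63.502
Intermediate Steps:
n(F) = -4 + sqrt(1 + F) (n(F) = -4 + sqrt(F + F/F) = -4 + sqrt(F + 1) = -4 + sqrt(1 + F))
(6*6)*n(4) = (6*6)*(-4 + sqrt(1 + 4)) = 36*(-4 + sqrt(5)) = -144 + 36*sqrt(5)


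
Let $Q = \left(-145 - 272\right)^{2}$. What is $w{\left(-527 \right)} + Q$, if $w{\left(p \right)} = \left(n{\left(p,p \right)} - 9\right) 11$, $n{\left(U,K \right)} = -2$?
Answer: $173768$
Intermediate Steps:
$w{\left(p \right)} = -121$ ($w{\left(p \right)} = \left(-2 - 9\right) 11 = \left(-11\right) 11 = -121$)
$Q = 173889$ ($Q = \left(-417\right)^{2} = 173889$)
$w{\left(-527 \right)} + Q = -121 + 173889 = 173768$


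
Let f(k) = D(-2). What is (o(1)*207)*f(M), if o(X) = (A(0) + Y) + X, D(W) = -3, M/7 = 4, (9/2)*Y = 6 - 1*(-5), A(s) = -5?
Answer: 966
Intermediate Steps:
Y = 22/9 (Y = 2*(6 - 1*(-5))/9 = 2*(6 + 5)/9 = (2/9)*11 = 22/9 ≈ 2.4444)
M = 28 (M = 7*4 = 28)
o(X) = -23/9 + X (o(X) = (-5 + 22/9) + X = -23/9 + X)
f(k) = -3
(o(1)*207)*f(M) = ((-23/9 + 1)*207)*(-3) = -14/9*207*(-3) = -322*(-3) = 966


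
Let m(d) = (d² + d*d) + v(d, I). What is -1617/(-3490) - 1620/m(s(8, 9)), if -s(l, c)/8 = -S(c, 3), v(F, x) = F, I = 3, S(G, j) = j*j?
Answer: 15594/50605 ≈ 0.30815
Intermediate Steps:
S(G, j) = j²
s(l, c) = 72 (s(l, c) = -(-8)*3² = -(-8)*9 = -8*(-9) = 72)
m(d) = d + 2*d² (m(d) = (d² + d*d) + d = (d² + d²) + d = 2*d² + d = d + 2*d²)
-1617/(-3490) - 1620/m(s(8, 9)) = -1617/(-3490) - 1620*1/(72*(1 + 2*72)) = -1617*(-1/3490) - 1620*1/(72*(1 + 144)) = 1617/3490 - 1620/(72*145) = 1617/3490 - 1620/10440 = 1617/3490 - 1620*1/10440 = 1617/3490 - 9/58 = 15594/50605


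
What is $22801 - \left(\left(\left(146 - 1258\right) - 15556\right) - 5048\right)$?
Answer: $44517$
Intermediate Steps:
$22801 - \left(\left(\left(146 - 1258\right) - 15556\right) - 5048\right) = 22801 - \left(\left(-1112 - 15556\right) - 5048\right) = 22801 - \left(-16668 - 5048\right) = 22801 - -21716 = 22801 + 21716 = 44517$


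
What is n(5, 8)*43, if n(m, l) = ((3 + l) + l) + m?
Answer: 1032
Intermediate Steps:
n(m, l) = 3 + m + 2*l (n(m, l) = (3 + 2*l) + m = 3 + m + 2*l)
n(5, 8)*43 = (3 + 5 + 2*8)*43 = (3 + 5 + 16)*43 = 24*43 = 1032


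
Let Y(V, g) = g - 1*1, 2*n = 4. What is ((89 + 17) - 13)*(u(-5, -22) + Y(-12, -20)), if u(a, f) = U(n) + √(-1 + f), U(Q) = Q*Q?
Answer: -1581 + 93*I*√23 ≈ -1581.0 + 446.01*I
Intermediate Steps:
n = 2 (n = (½)*4 = 2)
U(Q) = Q²
u(a, f) = 4 + √(-1 + f) (u(a, f) = 2² + √(-1 + f) = 4 + √(-1 + f))
Y(V, g) = -1 + g (Y(V, g) = g - 1 = -1 + g)
((89 + 17) - 13)*(u(-5, -22) + Y(-12, -20)) = ((89 + 17) - 13)*((4 + √(-1 - 22)) + (-1 - 20)) = (106 - 13)*((4 + √(-23)) - 21) = 93*((4 + I*√23) - 21) = 93*(-17 + I*√23) = -1581 + 93*I*√23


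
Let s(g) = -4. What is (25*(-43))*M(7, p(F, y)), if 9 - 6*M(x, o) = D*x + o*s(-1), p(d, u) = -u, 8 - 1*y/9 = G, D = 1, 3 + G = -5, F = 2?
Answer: 308525/3 ≈ 1.0284e+5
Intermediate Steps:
G = -8 (G = -3 - 5 = -8)
y = 144 (y = 72 - 9*(-8) = 72 + 72 = 144)
M(x, o) = 3/2 - x/6 + 2*o/3 (M(x, o) = 3/2 - (1*x + o*(-4))/6 = 3/2 - (x - 4*o)/6 = 3/2 + (-x/6 + 2*o/3) = 3/2 - x/6 + 2*o/3)
(25*(-43))*M(7, p(F, y)) = (25*(-43))*(3/2 - ⅙*7 + 2*(-1*144)/3) = -1075*(3/2 - 7/6 + (⅔)*(-144)) = -1075*(3/2 - 7/6 - 96) = -1075*(-287/3) = 308525/3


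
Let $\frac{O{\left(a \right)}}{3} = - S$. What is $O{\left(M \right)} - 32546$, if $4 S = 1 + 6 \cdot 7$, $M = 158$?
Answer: $- \frac{130313}{4} \approx -32578.0$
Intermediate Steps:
$S = \frac{43}{4}$ ($S = \frac{1 + 6 \cdot 7}{4} = \frac{1 + 42}{4} = \frac{1}{4} \cdot 43 = \frac{43}{4} \approx 10.75$)
$O{\left(a \right)} = - \frac{129}{4}$ ($O{\left(a \right)} = 3 \left(\left(-1\right) \frac{43}{4}\right) = 3 \left(- \frac{43}{4}\right) = - \frac{129}{4}$)
$O{\left(M \right)} - 32546 = - \frac{129}{4} - 32546 = - \frac{130313}{4}$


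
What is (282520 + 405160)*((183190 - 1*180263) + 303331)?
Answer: 210607501440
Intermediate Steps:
(282520 + 405160)*((183190 - 1*180263) + 303331) = 687680*((183190 - 180263) + 303331) = 687680*(2927 + 303331) = 687680*306258 = 210607501440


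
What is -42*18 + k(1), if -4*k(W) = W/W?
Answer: -3025/4 ≈ -756.25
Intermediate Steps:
k(W) = -1/4 (k(W) = -W/(4*W) = -1/4*1 = -1/4)
-42*18 + k(1) = -42*18 - 1/4 = -756 - 1/4 = -3025/4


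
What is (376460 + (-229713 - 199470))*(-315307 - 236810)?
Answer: 29109264591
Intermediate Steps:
(376460 + (-229713 - 199470))*(-315307 - 236810) = (376460 - 429183)*(-552117) = -52723*(-552117) = 29109264591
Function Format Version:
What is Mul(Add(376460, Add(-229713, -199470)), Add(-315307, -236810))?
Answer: 29109264591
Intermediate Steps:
Mul(Add(376460, Add(-229713, -199470)), Add(-315307, -236810)) = Mul(Add(376460, -429183), -552117) = Mul(-52723, -552117) = 29109264591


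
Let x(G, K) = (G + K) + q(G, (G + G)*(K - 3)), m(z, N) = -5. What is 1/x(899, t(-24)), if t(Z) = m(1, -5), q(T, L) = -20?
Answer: 1/874 ≈ 0.0011442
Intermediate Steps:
t(Z) = -5
x(G, K) = -20 + G + K (x(G, K) = (G + K) - 20 = -20 + G + K)
1/x(899, t(-24)) = 1/(-20 + 899 - 5) = 1/874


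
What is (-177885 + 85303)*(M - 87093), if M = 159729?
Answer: -6724786152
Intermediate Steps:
(-177885 + 85303)*(M - 87093) = (-177885 + 85303)*(159729 - 87093) = -92582*72636 = -6724786152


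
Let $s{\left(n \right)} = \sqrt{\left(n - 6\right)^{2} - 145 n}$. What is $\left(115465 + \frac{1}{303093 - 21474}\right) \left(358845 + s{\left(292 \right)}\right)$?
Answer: $\frac{3889537442253140}{93873} + \frac{130068551344 \sqrt{274}}{93873} \approx 4.1457 \cdot 10^{10}$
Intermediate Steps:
$s{\left(n \right)} = \sqrt{\left(-6 + n\right)^{2} - 145 n}$
$\left(115465 + \frac{1}{303093 - 21474}\right) \left(358845 + s{\left(292 \right)}\right) = \left(115465 + \frac{1}{303093 - 21474}\right) \left(358845 + \sqrt{\left(-6 + 292\right)^{2} - 42340}\right) = \left(115465 + \frac{1}{281619}\right) \left(358845 + \sqrt{286^{2} - 42340}\right) = \left(115465 + \frac{1}{281619}\right) \left(358845 + \sqrt{81796 - 42340}\right) = \frac{32517137836 \left(358845 + \sqrt{39456}\right)}{281619} = \frac{32517137836 \left(358845 + 12 \sqrt{274}\right)}{281619} = \frac{3889537442253140}{93873} + \frac{130068551344 \sqrt{274}}{93873}$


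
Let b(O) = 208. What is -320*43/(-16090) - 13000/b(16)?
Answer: -198373/3218 ≈ -61.645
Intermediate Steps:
-320*43/(-16090) - 13000/b(16) = -320*43/(-16090) - 13000/208 = -13760*(-1/16090) - 13000*1/208 = 1376/1609 - 125/2 = -198373/3218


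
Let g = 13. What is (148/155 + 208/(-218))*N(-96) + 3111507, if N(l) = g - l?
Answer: 482283597/155 ≈ 3.1115e+6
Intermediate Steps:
N(l) = 13 - l
(148/155 + 208/(-218))*N(-96) + 3111507 = (148/155 + 208/(-218))*(13 - 1*(-96)) + 3111507 = (148*(1/155) + 208*(-1/218))*(13 + 96) + 3111507 = (148/155 - 104/109)*109 + 3111507 = (12/16895)*109 + 3111507 = 12/155 + 3111507 = 482283597/155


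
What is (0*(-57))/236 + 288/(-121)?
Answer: -288/121 ≈ -2.3802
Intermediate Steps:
(0*(-57))/236 + 288/(-121) = 0*(1/236) + 288*(-1/121) = 0 - 288/121 = -288/121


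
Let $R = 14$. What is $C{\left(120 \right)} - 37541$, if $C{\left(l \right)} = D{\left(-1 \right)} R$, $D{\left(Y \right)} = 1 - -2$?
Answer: $-37499$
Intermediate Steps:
$D{\left(Y \right)} = 3$ ($D{\left(Y \right)} = 1 + 2 = 3$)
$C{\left(l \right)} = 42$ ($C{\left(l \right)} = 3 \cdot 14 = 42$)
$C{\left(120 \right)} - 37541 = 42 - 37541 = -37499$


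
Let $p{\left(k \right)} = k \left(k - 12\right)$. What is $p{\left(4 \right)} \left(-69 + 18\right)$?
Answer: $1632$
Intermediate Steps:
$p{\left(k \right)} = k \left(-12 + k\right)$
$p{\left(4 \right)} \left(-69 + 18\right) = 4 \left(-12 + 4\right) \left(-69 + 18\right) = 4 \left(-8\right) \left(-51\right) = \left(-32\right) \left(-51\right) = 1632$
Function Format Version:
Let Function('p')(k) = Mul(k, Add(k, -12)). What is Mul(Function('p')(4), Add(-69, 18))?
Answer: 1632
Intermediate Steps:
Function('p')(k) = Mul(k, Add(-12, k))
Mul(Function('p')(4), Add(-69, 18)) = Mul(Mul(4, Add(-12, 4)), Add(-69, 18)) = Mul(Mul(4, -8), -51) = Mul(-32, -51) = 1632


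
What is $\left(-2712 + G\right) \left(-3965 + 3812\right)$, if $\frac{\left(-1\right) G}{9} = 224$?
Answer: $723384$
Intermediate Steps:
$G = -2016$ ($G = \left(-9\right) 224 = -2016$)
$\left(-2712 + G\right) \left(-3965 + 3812\right) = \left(-2712 - 2016\right) \left(-3965 + 3812\right) = \left(-4728\right) \left(-153\right) = 723384$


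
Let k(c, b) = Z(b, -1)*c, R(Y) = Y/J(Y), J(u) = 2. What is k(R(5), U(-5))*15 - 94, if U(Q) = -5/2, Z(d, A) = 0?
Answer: -94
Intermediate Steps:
R(Y) = Y/2
U(Q) = -5/2 (U(Q) = -5*1/2 = -5/2)
k(c, b) = 0 (k(c, b) = 0*c = 0)
k(R(5), U(-5))*15 - 94 = 0*15 - 94 = 0 - 94 = -94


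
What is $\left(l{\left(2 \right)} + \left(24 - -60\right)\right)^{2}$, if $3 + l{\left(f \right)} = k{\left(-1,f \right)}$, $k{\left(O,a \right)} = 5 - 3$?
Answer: $6889$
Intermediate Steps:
$k{\left(O,a \right)} = 2$ ($k{\left(O,a \right)} = 5 - 3 = 2$)
$l{\left(f \right)} = -1$ ($l{\left(f \right)} = -3 + 2 = -1$)
$\left(l{\left(2 \right)} + \left(24 - -60\right)\right)^{2} = \left(-1 + \left(24 - -60\right)\right)^{2} = \left(-1 + \left(24 + 60\right)\right)^{2} = \left(-1 + 84\right)^{2} = 83^{2} = 6889$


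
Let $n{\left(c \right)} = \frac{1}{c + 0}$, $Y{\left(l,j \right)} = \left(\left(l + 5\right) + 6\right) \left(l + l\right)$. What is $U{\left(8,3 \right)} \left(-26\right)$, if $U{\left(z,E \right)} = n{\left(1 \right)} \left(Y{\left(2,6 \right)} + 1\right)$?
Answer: $-1378$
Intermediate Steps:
$Y{\left(l,j \right)} = 2 l \left(11 + l\right)$ ($Y{\left(l,j \right)} = \left(\left(5 + l\right) + 6\right) 2 l = \left(11 + l\right) 2 l = 2 l \left(11 + l\right)$)
$n{\left(c \right)} = \frac{1}{c}$
$U{\left(z,E \right)} = 53$ ($U{\left(z,E \right)} = \frac{2 \cdot 2 \left(11 + 2\right) + 1}{1} = 1 \left(2 \cdot 2 \cdot 13 + 1\right) = 1 \left(52 + 1\right) = 1 \cdot 53 = 53$)
$U{\left(8,3 \right)} \left(-26\right) = 53 \left(-26\right) = -1378$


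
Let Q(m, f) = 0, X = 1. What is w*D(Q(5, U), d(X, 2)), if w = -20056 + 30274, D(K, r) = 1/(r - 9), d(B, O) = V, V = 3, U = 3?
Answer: -1703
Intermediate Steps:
d(B, O) = 3
D(K, r) = 1/(-9 + r)
w = 10218
w*D(Q(5, U), d(X, 2)) = 10218/(-9 + 3) = 10218/(-6) = 10218*(-⅙) = -1703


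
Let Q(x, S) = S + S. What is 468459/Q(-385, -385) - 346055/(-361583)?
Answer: -169120348247/278418910 ≈ -607.43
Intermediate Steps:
Q(x, S) = 2*S
468459/Q(-385, -385) - 346055/(-361583) = 468459/((2*(-385))) - 346055/(-361583) = 468459/(-770) - 346055*(-1/361583) = 468459*(-1/770) + 346055/361583 = -468459/770 + 346055/361583 = -169120348247/278418910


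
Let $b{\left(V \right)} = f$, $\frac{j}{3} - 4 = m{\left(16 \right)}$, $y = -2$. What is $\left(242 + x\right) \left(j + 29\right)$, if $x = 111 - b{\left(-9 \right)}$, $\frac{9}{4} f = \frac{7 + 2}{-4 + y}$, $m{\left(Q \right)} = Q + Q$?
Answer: $\frac{145357}{3} \approx 48452.0$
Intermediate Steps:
$m{\left(Q \right)} = 2 Q$
$f = - \frac{2}{3}$ ($f = \frac{4 \frac{7 + 2}{-4 - 2}}{9} = \frac{4 \frac{9}{-6}}{9} = \frac{4 \cdot 9 \left(- \frac{1}{6}\right)}{9} = \frac{4}{9} \left(- \frac{3}{2}\right) = - \frac{2}{3} \approx -0.66667$)
$j = 108$ ($j = 12 + 3 \cdot 2 \cdot 16 = 12 + 3 \cdot 32 = 12 + 96 = 108$)
$b{\left(V \right)} = - \frac{2}{3}$
$x = \frac{335}{3}$ ($x = 111 - - \frac{2}{3} = 111 + \frac{2}{3} = \frac{335}{3} \approx 111.67$)
$\left(242 + x\right) \left(j + 29\right) = \left(242 + \frac{335}{3}\right) \left(108 + 29\right) = \frac{1061}{3} \cdot 137 = \frac{145357}{3}$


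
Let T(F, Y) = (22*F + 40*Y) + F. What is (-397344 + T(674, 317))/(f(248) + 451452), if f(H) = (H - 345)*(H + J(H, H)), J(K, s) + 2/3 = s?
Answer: -553743/605107 ≈ -0.91512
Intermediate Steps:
J(K, s) = -2/3 + s
T(F, Y) = 23*F + 40*Y
f(H) = (-345 + H)*(-2/3 + 2*H) (f(H) = (H - 345)*(H + (-2/3 + H)) = (-345 + H)*(-2/3 + 2*H))
(-397344 + T(674, 317))/(f(248) + 451452) = (-397344 + (23*674 + 40*317))/((230 + 2*248**2 - 2072/3*248) + 451452) = (-397344 + (15502 + 12680))/((230 + 2*61504 - 513856/3) + 451452) = (-397344 + 28182)/((230 + 123008 - 513856/3) + 451452) = -369162/(-144142/3 + 451452) = -369162/1210214/3 = -369162*3/1210214 = -553743/605107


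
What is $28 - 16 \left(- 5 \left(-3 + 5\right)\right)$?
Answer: $188$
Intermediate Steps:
$28 - 16 \left(- 5 \left(-3 + 5\right)\right) = 28 - 16 \left(\left(-5\right) 2\right) = 28 - -160 = 28 + 160 = 188$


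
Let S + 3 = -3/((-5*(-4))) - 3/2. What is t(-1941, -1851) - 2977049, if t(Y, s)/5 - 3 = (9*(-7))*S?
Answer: -11902277/4 ≈ -2.9756e+6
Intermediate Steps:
S = -93/20 (S = -3 + (-3/((-5*(-4))) - 3/2) = -3 + (-3/20 - 3*½) = -3 + (-3*1/20 - 3/2) = -3 + (-3/20 - 3/2) = -3 - 33/20 = -93/20 ≈ -4.6500)
t(Y, s) = 5919/4 (t(Y, s) = 15 + 5*((9*(-7))*(-93/20)) = 15 + 5*(-63*(-93/20)) = 15 + 5*(5859/20) = 15 + 5859/4 = 5919/4)
t(-1941, -1851) - 2977049 = 5919/4 - 2977049 = -11902277/4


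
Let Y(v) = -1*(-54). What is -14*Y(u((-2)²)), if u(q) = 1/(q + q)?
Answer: -756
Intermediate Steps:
u(q) = 1/(2*q)
Y(v) = 54
-14*Y(u((-2)²)) = -14*54 = -756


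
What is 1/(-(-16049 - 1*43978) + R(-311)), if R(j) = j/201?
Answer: 201/12065116 ≈ 1.6660e-5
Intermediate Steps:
R(j) = j/201 (R(j) = j*(1/201) = j/201)
1/(-(-16049 - 1*43978) + R(-311)) = 1/(-(-16049 - 1*43978) + (1/201)*(-311)) = 1/(-(-16049 - 43978) - 311/201) = 1/(-1*(-60027) - 311/201) = 1/(60027 - 311/201) = 1/(12065116/201) = 201/12065116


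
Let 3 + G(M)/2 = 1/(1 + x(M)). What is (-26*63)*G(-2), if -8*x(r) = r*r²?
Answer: 8190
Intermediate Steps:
x(r) = -r³/8 (x(r) = -r*r²/8 = -r³/8)
G(M) = -6 + 2/(1 - M³/8)
(-26*63)*G(-2) = (-26*63)*(2*(16 - 3*(-2)³)/(-8 + (-2)³)) = -3276*(16 - 3*(-8))/(-8 - 8) = -3276*(16 + 24)/(-16) = -3276*(-1)*40/16 = -1638*(-5) = 8190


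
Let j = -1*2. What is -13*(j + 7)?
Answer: -65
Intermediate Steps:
j = -2
-13*(j + 7) = -13*(-2 + 7) = -13*5 = -65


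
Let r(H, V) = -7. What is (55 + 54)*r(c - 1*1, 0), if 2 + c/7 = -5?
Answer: -763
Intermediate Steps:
c = -49 (c = -14 + 7*(-5) = -14 - 35 = -49)
(55 + 54)*r(c - 1*1, 0) = (55 + 54)*(-7) = 109*(-7) = -763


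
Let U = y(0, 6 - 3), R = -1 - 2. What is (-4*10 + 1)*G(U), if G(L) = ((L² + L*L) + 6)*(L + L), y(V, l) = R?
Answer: 5616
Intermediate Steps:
R = -3
y(V, l) = -3
U = -3
G(L) = 2*L*(6 + 2*L²) (G(L) = ((L² + L²) + 6)*(2*L) = (2*L² + 6)*(2*L) = (6 + 2*L²)*(2*L) = 2*L*(6 + 2*L²))
(-4*10 + 1)*G(U) = (-4*10 + 1)*(4*(-3)*(3 + (-3)²)) = (-40 + 1)*(4*(-3)*(3 + 9)) = -156*(-3)*12 = -39*(-144) = 5616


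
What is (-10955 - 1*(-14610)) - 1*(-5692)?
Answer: 9347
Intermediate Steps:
(-10955 - 1*(-14610)) - 1*(-5692) = (-10955 + 14610) + 5692 = 3655 + 5692 = 9347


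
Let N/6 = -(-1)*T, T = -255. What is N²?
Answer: 2340900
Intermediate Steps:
N = -1530 (N = 6*(-(-1)*(-255)) = 6*(-1*255) = 6*(-255) = -1530)
N² = (-1530)² = 2340900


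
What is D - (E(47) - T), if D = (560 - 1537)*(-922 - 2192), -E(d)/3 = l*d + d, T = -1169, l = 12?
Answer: 3043042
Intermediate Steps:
E(d) = -39*d (E(d) = -3*(12*d + d) = -39*d)
D = 3042378 (D = -977*(-3114) = 3042378)
D - (E(47) - T) = 3042378 - (-39*47 - 1*(-1169)) = 3042378 - (-1833 + 1169) = 3042378 - 1*(-664) = 3042378 + 664 = 3043042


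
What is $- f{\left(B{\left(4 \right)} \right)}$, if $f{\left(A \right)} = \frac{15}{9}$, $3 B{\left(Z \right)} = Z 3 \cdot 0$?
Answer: $- \frac{5}{3} \approx -1.6667$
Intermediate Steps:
$B{\left(Z \right)} = 0$ ($B{\left(Z \right)} = \frac{Z 3 \cdot 0}{3} = \frac{3 Z 0}{3} = \frac{1}{3} \cdot 0 = 0$)
$f{\left(A \right)} = \frac{5}{3}$ ($f{\left(A \right)} = 15 \cdot \frac{1}{9} = \frac{5}{3}$)
$- f{\left(B{\left(4 \right)} \right)} = \left(-1\right) \frac{5}{3} = - \frac{5}{3}$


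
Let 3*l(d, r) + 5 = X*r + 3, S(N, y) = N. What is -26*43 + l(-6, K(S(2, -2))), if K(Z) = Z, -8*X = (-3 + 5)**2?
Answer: -1119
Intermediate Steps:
X = -1/2 (X = -(-3 + 5)**2/8 = -1/8*2**2 = -1/8*4 = -1/2 ≈ -0.50000)
l(d, r) = -2/3 - r/6 (l(d, r) = -5/3 + (-r/2 + 3)/3 = -5/3 + (3 - r/2)/3 = -5/3 + (1 - r/6) = -2/3 - r/6)
-26*43 + l(-6, K(S(2, -2))) = -26*43 + (-2/3 - 1/6*2) = -1118 + (-2/3 - 1/3) = -1118 - 1 = -1119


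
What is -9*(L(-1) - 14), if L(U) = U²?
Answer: 117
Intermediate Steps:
-9*(L(-1) - 14) = -9*((-1)² - 14) = -9*(1 - 14) = -9*(-13) = 117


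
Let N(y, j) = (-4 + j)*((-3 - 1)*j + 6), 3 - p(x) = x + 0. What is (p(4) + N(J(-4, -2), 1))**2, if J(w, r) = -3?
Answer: 49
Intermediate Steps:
p(x) = 3 - x (p(x) = 3 - (x + 0) = 3 - x)
N(y, j) = (-4 + j)*(6 - 4*j) (N(y, j) = (-4 + j)*(-4*j + 6) = (-4 + j)*(6 - 4*j))
(p(4) + N(J(-4, -2), 1))**2 = ((3 - 1*4) + (-24 - 4*1**2 + 22*1))**2 = ((3 - 4) + (-24 - 4*1 + 22))**2 = (-1 + (-24 - 4 + 22))**2 = (-1 - 6)**2 = (-7)**2 = 49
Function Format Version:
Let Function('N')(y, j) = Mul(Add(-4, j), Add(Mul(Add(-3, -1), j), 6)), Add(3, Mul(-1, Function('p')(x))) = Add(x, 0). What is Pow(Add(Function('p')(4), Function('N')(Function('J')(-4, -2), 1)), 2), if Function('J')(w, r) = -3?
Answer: 49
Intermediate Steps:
Function('p')(x) = Add(3, Mul(-1, x)) (Function('p')(x) = Add(3, Mul(-1, Add(x, 0))) = Add(3, Mul(-1, x)))
Function('N')(y, j) = Mul(Add(-4, j), Add(6, Mul(-4, j))) (Function('N')(y, j) = Mul(Add(-4, j), Add(Mul(-4, j), 6)) = Mul(Add(-4, j), Add(6, Mul(-4, j))))
Pow(Add(Function('p')(4), Function('N')(Function('J')(-4, -2), 1)), 2) = Pow(Add(Add(3, Mul(-1, 4)), Add(-24, Mul(-4, Pow(1, 2)), Mul(22, 1))), 2) = Pow(Add(Add(3, -4), Add(-24, Mul(-4, 1), 22)), 2) = Pow(Add(-1, Add(-24, -4, 22)), 2) = Pow(Add(-1, -6), 2) = Pow(-7, 2) = 49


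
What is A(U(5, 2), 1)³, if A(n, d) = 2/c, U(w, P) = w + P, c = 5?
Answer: 8/125 ≈ 0.064000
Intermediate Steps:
U(w, P) = P + w
A(n, d) = ⅖ (A(n, d) = 2/5 = 2*(⅕) = ⅖)
A(U(5, 2), 1)³ = (⅖)³ = 8/125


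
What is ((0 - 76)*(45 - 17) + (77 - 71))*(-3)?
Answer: 6366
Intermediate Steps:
((0 - 76)*(45 - 17) + (77 - 71))*(-3) = (-76*28 + 6)*(-3) = (-2128 + 6)*(-3) = -2122*(-3) = 6366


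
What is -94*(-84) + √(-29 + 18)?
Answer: 7896 + I*√11 ≈ 7896.0 + 3.3166*I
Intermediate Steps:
-94*(-84) + √(-29 + 18) = 7896 + √(-11) = 7896 + I*√11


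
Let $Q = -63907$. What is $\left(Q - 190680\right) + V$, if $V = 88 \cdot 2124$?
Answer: $-67675$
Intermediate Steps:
$V = 186912$
$\left(Q - 190680\right) + V = \left(-63907 - 190680\right) + 186912 = -254587 + 186912 = -67675$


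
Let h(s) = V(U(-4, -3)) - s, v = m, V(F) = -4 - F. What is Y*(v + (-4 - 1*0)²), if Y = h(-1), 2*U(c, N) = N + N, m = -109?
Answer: 0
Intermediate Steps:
U(c, N) = N (U(c, N) = (N + N)/2 = (2*N)/2 = N)
v = -109
h(s) = -1 - s (h(s) = (-4 - 1*(-3)) - s = (-4 + 3) - s = -1 - s)
Y = 0 (Y = -1 - 1*(-1) = -1 + 1 = 0)
Y*(v + (-4 - 1*0)²) = 0*(-109 + (-4 - 1*0)²) = 0*(-109 + (-4 + 0)²) = 0*(-109 + (-4)²) = 0*(-109 + 16) = 0*(-93) = 0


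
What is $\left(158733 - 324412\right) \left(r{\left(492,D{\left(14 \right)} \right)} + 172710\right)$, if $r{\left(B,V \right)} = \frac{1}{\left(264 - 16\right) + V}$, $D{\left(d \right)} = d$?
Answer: $- \frac{7496978229259}{262} \approx -2.8614 \cdot 10^{10}$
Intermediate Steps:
$r{\left(B,V \right)} = \frac{1}{248 + V}$ ($r{\left(B,V \right)} = \frac{1}{\left(264 - 16\right) + V} = \frac{1}{248 + V}$)
$\left(158733 - 324412\right) \left(r{\left(492,D{\left(14 \right)} \right)} + 172710\right) = \left(158733 - 324412\right) \left(\frac{1}{248 + 14} + 172710\right) = - 165679 \left(\frac{1}{262} + 172710\right) = \left(-165679\right) \frac{45250021}{262} = - \frac{7496978229259}{262}$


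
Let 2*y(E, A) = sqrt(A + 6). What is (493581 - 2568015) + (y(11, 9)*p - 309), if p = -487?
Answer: -2074743 - 487*sqrt(15)/2 ≈ -2.0757e+6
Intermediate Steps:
y(E, A) = sqrt(6 + A)/2 (y(E, A) = sqrt(A + 6)/2 = sqrt(6 + A)/2)
(493581 - 2568015) + (y(11, 9)*p - 309) = (493581 - 2568015) + ((sqrt(6 + 9)/2)*(-487) - 309) = -2074434 + ((sqrt(15)/2)*(-487) - 309) = -2074434 + (-487*sqrt(15)/2 - 309) = -2074434 + (-309 - 487*sqrt(15)/2) = -2074743 - 487*sqrt(15)/2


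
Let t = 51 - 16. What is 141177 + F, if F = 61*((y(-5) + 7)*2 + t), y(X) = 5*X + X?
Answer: 140506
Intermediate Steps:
y(X) = 6*X
t = 35
F = -671 (F = 61*((6*(-5) + 7)*2 + 35) = 61*((-30 + 7)*2 + 35) = 61*(-23*2 + 35) = 61*(-46 + 35) = 61*(-11) = -671)
141177 + F = 141177 - 671 = 140506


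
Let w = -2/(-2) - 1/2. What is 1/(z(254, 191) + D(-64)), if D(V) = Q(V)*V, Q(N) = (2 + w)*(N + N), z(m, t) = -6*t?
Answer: 1/19334 ≈ 5.1722e-5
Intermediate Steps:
w = 1/2 (w = -2*(-1/2) - 1*1/2 = 1 - 1/2 = 1/2 ≈ 0.50000)
Q(N) = 5*N (Q(N) = (2 + 1/2)*(N + N) = 5*(2*N)/2 = 5*N)
D(V) = 5*V**2 (D(V) = (5*V)*V = 5*V**2)
1/(z(254, 191) + D(-64)) = 1/(-6*191 + 5*(-64)**2) = 1/(-1146 + 5*4096) = 1/(-1146 + 20480) = 1/19334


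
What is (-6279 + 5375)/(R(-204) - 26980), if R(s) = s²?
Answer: -226/3659 ≈ -0.061765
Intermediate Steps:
(-6279 + 5375)/(R(-204) - 26980) = (-6279 + 5375)/((-204)² - 26980) = -904/(41616 - 26980) = -904/14636 = -904*1/14636 = -226/3659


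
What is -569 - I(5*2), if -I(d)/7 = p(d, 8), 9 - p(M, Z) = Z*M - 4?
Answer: -1038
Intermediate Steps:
p(M, Z) = 13 - M*Z (p(M, Z) = 9 - (Z*M - 4) = 9 - (M*Z - 4) = 9 - (-4 + M*Z) = 9 + (4 - M*Z) = 13 - M*Z)
I(d) = -91 + 56*d (I(d) = -7*(13 - 1*d*8) = -7*(13 - 8*d) = -91 + 56*d)
-569 - I(5*2) = -569 - (-91 + 56*(5*2)) = -569 - (-91 + 56*10) = -569 - (-91 + 560) = -569 - 1*469 = -569 - 469 = -1038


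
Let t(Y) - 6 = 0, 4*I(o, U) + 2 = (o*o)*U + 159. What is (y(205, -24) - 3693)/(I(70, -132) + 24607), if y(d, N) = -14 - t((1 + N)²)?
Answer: 14852/548215 ≈ 0.027092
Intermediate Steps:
I(o, U) = 157/4 + U*o²/4 (I(o, U) = -½ + ((o*o)*U + 159)/4 = -½ + (o²*U + 159)/4 = -½ + (U*o² + 159)/4 = -½ + (159 + U*o²)/4 = -½ + (159/4 + U*o²/4) = 157/4 + U*o²/4)
t(Y) = 6 (t(Y) = 6 + 0 = 6)
y(d, N) = -20 (y(d, N) = -14 - 1*6 = -14 - 6 = -20)
(y(205, -24) - 3693)/(I(70, -132) + 24607) = (-20 - 3693)/((157/4 + (¼)*(-132)*70²) + 24607) = -3713/((157/4 + (¼)*(-132)*4900) + 24607) = -3713/((157/4 - 161700) + 24607) = -3713/(-646643/4 + 24607) = -3713/(-548215/4) = -3713*(-4/548215) = 14852/548215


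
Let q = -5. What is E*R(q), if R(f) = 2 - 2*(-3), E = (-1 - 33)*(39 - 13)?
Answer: -7072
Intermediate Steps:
E = -884 (E = -34*26 = -884)
R(f) = 8 (R(f) = 2 + 6 = 8)
E*R(q) = -884*8 = -7072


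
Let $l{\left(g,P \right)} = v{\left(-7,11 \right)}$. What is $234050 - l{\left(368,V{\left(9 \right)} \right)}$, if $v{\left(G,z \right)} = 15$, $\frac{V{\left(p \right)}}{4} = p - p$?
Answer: $234035$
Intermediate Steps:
$V{\left(p \right)} = 0$ ($V{\left(p \right)} = 4 \left(p - p\right) = 4 \cdot 0 = 0$)
$l{\left(g,P \right)} = 15$
$234050 - l{\left(368,V{\left(9 \right)} \right)} = 234050 - 15 = 234035$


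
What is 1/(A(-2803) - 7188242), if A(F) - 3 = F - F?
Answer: -1/7188239 ≈ -1.3912e-7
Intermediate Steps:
A(F) = 3 (A(F) = 3 + (F - F) = 3 + 0 = 3)
1/(A(-2803) - 7188242) = 1/(3 - 7188242) = 1/(-7188239) = -1/7188239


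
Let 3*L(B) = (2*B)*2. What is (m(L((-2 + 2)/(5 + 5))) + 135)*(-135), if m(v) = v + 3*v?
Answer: -18225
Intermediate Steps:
L(B) = 4*B/3 (L(B) = ((2*B)*2)/3 = (4*B)/3 = 4*B/3)
m(v) = 4*v
(m(L((-2 + 2)/(5 + 5))) + 135)*(-135) = (4*(4*((-2 + 2)/(5 + 5))/3) + 135)*(-135) = (4*(4*(0/10)/3) + 135)*(-135) = (4*(4*(0*(1/10))/3) + 135)*(-135) = (4*((4/3)*0) + 135)*(-135) = (4*0 + 135)*(-135) = (0 + 135)*(-135) = 135*(-135) = -18225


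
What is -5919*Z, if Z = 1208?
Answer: -7150152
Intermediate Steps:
-5919*Z = -5919*1208 = -7150152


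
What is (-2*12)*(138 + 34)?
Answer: -4128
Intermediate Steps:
(-2*12)*(138 + 34) = -24*172 = -4128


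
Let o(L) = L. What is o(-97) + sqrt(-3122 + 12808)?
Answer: -97 + sqrt(9686) ≈ 1.4175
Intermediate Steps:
o(-97) + sqrt(-3122 + 12808) = -97 + sqrt(-3122 + 12808) = -97 + sqrt(9686)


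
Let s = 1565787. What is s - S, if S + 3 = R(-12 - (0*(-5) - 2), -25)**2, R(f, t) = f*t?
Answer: 1503290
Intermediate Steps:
S = 62497 (S = -3 + ((-12 - (0*(-5) - 2))*(-25))**2 = -3 + ((-12 - (0 - 2))*(-25))**2 = -3 + ((-12 - 1*(-2))*(-25))**2 = -3 + ((-12 + 2)*(-25))**2 = -3 + (-10*(-25))**2 = -3 + 250**2 = -3 + 62500 = 62497)
s - S = 1565787 - 1*62497 = 1565787 - 62497 = 1503290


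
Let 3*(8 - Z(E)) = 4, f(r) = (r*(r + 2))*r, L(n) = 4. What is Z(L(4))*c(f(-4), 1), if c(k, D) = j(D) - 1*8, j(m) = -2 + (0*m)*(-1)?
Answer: -200/3 ≈ -66.667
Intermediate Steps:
j(m) = -2 (j(m) = -2 + 0*(-1) = -2 + 0 = -2)
f(r) = r²*(2 + r) (f(r) = (r*(2 + r))*r = r²*(2 + r))
c(k, D) = -10 (c(k, D) = -2 - 1*8 = -2 - 8 = -10)
Z(E) = 20/3 (Z(E) = 8 - ⅓*4 = 8 - 4/3 = 20/3)
Z(L(4))*c(f(-4), 1) = (20/3)*(-10) = -200/3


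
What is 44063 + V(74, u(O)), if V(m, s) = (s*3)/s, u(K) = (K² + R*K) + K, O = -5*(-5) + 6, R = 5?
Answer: 44066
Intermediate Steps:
O = 31 (O = 25 + 6 = 31)
u(K) = K² + 6*K (u(K) = (K² + 5*K) + K = K² + 6*K)
V(m, s) = 3 (V(m, s) = (3*s)/s = 3)
44063 + V(74, u(O)) = 44063 + 3 = 44066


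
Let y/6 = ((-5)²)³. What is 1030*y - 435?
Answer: 96562065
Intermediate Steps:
y = 93750 (y = 6*((-5)²)³ = 6*25³ = 6*15625 = 93750)
1030*y - 435 = 1030*93750 - 435 = 96562500 - 435 = 96562065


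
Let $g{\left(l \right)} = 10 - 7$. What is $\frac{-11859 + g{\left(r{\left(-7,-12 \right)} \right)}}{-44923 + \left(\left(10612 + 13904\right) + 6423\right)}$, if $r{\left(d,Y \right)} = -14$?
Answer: $\frac{39}{46} \approx 0.84783$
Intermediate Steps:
$g{\left(l \right)} = 3$ ($g{\left(l \right)} = 10 - 7 = 3$)
$\frac{-11859 + g{\left(r{\left(-7,-12 \right)} \right)}}{-44923 + \left(\left(10612 + 13904\right) + 6423\right)} = \frac{-11859 + 3}{-44923 + \left(\left(10612 + 13904\right) + 6423\right)} = - \frac{11856}{-44923 + \left(24516 + 6423\right)} = - \frac{11856}{-44923 + 30939} = - \frac{11856}{-13984} = \left(-11856\right) \left(- \frac{1}{13984}\right) = \frac{39}{46}$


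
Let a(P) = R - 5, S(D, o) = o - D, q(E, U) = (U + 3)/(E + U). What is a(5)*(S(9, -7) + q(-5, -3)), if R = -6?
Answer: 176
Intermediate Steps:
q(E, U) = (3 + U)/(E + U)
a(P) = -11 (a(P) = -6 - 5 = -11)
a(5)*(S(9, -7) + q(-5, -3)) = -11*((-7 - 1*9) + (3 - 3)/(-5 - 3)) = -11*((-7 - 9) + 0/(-8)) = -11*(-16 - ⅛*0) = -11*(-16 + 0) = -11*(-16) = 176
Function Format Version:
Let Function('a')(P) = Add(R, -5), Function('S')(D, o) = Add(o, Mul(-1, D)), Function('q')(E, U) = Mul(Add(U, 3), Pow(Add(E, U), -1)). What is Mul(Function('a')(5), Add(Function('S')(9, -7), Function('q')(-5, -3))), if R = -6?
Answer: 176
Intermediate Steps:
Function('q')(E, U) = Mul(Pow(Add(E, U), -1), Add(3, U)) (Function('q')(E, U) = Mul(Add(3, U), Pow(Add(E, U), -1)) = Mul(Pow(Add(E, U), -1), Add(3, U)))
Function('a')(P) = -11 (Function('a')(P) = Add(-6, -5) = -11)
Mul(Function('a')(5), Add(Function('S')(9, -7), Function('q')(-5, -3))) = Mul(-11, Add(Add(-7, Mul(-1, 9)), Mul(Pow(Add(-5, -3), -1), Add(3, -3)))) = Mul(-11, Add(Add(-7, -9), Mul(Pow(-8, -1), 0))) = Mul(-11, Add(-16, Mul(Rational(-1, 8), 0))) = Mul(-11, Add(-16, 0)) = Mul(-11, -16) = 176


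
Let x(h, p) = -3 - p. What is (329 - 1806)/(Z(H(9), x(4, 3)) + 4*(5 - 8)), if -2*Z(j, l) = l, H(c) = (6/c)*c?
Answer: 1477/9 ≈ 164.11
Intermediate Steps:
H(c) = 6
Z(j, l) = -l/2
(329 - 1806)/(Z(H(9), x(4, 3)) + 4*(5 - 8)) = (329 - 1806)/(-(-3 - 1*3)/2 + 4*(5 - 8)) = -1477/(-(-3 - 3)/2 + 4*(-3)) = -1477/(-½*(-6) - 12) = -1477/(3 - 12) = -1477/(-9) = -1477*(-⅑) = 1477/9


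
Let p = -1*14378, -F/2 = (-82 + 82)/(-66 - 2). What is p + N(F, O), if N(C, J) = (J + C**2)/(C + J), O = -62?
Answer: -14377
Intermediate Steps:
F = 0 (F = -2*(-82 + 82)/(-66 - 2) = -0/(-68) = -0*(-1)/68 = -2*0 = 0)
p = -14378
N(C, J) = (J + C**2)/(C + J)
p + N(F, O) = -14378 + (-62 + 0**2)/(0 - 62) = -14378 + (-62 + 0)/(-62) = -14378 - 1/62*(-62) = -14378 + 1 = -14377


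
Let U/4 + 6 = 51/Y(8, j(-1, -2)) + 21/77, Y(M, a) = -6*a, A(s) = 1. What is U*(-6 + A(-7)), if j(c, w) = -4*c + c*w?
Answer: 4715/33 ≈ 142.88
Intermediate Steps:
U = -943/33 (U = -24 + 4*(51/((-(-6)*(-4 - 2))) + 21/77) = -24 + 4*(51/((-(-6)*(-6))) + 21*(1/77)) = -24 + 4*(51/((-6*6)) + 3/11) = -24 + 4*(51/(-36) + 3/11) = -24 + 4*(51*(-1/36) + 3/11) = -24 + 4*(-17/12 + 3/11) = -24 + 4*(-151/132) = -24 - 151/33 = -943/33 ≈ -28.576)
U*(-6 + A(-7)) = -943*(-6 + 1)/33 = -943/33*(-5) = 4715/33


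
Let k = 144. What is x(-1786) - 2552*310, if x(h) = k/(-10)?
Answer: -3955672/5 ≈ -7.9113e+5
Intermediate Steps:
x(h) = -72/5 (x(h) = 144/(-10) = 144*(-⅒) = -72/5)
x(-1786) - 2552*310 = -72/5 - 2552*310 = -72/5 - 1*791120 = -72/5 - 791120 = -3955672/5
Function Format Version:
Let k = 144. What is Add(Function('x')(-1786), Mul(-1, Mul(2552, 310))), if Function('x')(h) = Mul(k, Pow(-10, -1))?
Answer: Rational(-3955672, 5) ≈ -7.9113e+5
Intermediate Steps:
Function('x')(h) = Rational(-72, 5) (Function('x')(h) = Mul(144, Pow(-10, -1)) = Mul(144, Rational(-1, 10)) = Rational(-72, 5))
Add(Function('x')(-1786), Mul(-1, Mul(2552, 310))) = Add(Rational(-72, 5), Mul(-1, Mul(2552, 310))) = Add(Rational(-72, 5), Mul(-1, 791120)) = Add(Rational(-72, 5), -791120) = Rational(-3955672, 5)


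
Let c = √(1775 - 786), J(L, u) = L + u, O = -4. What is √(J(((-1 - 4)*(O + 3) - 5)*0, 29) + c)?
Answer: √(29 + √989) ≈ 7.7749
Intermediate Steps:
c = √989 ≈ 31.448
√(J(((-1 - 4)*(O + 3) - 5)*0, 29) + c) = √((((-1 - 4)*(-4 + 3) - 5)*0 + 29) + √989) = √(((-5*(-1) - 5)*0 + 29) + √989) = √(((5 - 5)*0 + 29) + √989) = √((0*0 + 29) + √989) = √((0 + 29) + √989) = √(29 + √989)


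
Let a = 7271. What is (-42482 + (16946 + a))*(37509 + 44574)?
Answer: -1499245995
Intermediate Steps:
(-42482 + (16946 + a))*(37509 + 44574) = (-42482 + (16946 + 7271))*(37509 + 44574) = (-42482 + 24217)*82083 = -18265*82083 = -1499245995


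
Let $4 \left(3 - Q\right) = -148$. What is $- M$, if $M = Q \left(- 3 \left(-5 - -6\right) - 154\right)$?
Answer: $6280$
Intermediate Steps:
$Q = 40$ ($Q = 3 - -37 = 3 + 37 = 40$)
$M = -6280$ ($M = 40 \left(- 3 \left(-5 - -6\right) - 154\right) = 40 \left(- 3 \left(-5 + 6\right) - 154\right) = 40 \left(\left(-3\right) 1 - 154\right) = 40 \left(-3 - 154\right) = 40 \left(-157\right) = -6280$)
$- M = \left(-1\right) \left(-6280\right) = 6280$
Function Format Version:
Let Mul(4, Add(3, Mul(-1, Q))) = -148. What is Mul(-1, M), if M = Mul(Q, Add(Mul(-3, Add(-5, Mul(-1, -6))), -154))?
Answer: 6280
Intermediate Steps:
Q = 40 (Q = Add(3, Mul(Rational(-1, 4), -148)) = Add(3, 37) = 40)
M = -6280 (M = Mul(40, Add(Mul(-3, Add(-5, Mul(-1, -6))), -154)) = Mul(40, Add(Mul(-3, Add(-5, 6)), -154)) = Mul(40, Add(Mul(-3, 1), -154)) = Mul(40, Add(-3, -154)) = Mul(40, -157) = -6280)
Mul(-1, M) = Mul(-1, -6280) = 6280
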